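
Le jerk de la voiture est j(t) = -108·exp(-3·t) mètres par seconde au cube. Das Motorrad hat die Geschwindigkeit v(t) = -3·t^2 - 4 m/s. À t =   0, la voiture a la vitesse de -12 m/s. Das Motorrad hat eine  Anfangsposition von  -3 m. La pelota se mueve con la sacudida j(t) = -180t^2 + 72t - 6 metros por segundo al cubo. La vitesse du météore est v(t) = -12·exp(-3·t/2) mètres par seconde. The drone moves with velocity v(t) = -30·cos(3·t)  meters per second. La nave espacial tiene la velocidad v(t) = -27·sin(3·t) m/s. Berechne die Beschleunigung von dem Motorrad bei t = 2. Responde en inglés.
To solve this, we need to take 1 derivative of our velocity equation v(t) = -3·t^2 - 4. Differentiating velocity, we get acceleration: a(t) = -6·t. From the given acceleration equation a(t) = -6·t, we substitute t = 2 to get a = -12.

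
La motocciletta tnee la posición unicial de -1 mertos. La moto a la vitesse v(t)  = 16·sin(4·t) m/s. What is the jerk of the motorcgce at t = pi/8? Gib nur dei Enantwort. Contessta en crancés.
j(pi/8) = -256.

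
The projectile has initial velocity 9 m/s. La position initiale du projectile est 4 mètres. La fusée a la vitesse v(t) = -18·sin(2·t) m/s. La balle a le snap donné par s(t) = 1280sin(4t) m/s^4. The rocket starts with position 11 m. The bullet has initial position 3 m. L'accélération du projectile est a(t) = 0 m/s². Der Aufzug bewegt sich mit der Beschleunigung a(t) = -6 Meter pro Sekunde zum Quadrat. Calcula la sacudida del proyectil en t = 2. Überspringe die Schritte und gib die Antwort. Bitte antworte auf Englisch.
The answer is 0.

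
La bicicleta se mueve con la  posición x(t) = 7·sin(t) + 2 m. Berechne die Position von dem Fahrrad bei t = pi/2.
Aus der Gleichung für die Position x(t) = 7·sin(t) + 2, setzen wir t = pi/2 ein und erhalten x = 9.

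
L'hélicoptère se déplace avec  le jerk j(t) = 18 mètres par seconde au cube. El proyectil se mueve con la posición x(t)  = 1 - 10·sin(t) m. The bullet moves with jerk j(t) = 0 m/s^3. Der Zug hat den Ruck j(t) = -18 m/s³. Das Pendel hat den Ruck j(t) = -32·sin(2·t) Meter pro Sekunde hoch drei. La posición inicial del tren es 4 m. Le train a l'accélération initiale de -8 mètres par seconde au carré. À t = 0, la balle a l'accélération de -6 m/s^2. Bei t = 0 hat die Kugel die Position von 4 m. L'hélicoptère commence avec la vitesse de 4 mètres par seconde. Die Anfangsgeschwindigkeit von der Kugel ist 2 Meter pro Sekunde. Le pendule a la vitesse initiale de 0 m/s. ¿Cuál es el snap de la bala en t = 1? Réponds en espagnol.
Debemos derivar nuestra ecuación de la sacudida j(t) = 0 1 vez. Derivando la sacudida, obtenemos el snap: s(t) = 0. Tenemos el snap s(t) = 0. Sustituyendo t = 1: s(1) = 0.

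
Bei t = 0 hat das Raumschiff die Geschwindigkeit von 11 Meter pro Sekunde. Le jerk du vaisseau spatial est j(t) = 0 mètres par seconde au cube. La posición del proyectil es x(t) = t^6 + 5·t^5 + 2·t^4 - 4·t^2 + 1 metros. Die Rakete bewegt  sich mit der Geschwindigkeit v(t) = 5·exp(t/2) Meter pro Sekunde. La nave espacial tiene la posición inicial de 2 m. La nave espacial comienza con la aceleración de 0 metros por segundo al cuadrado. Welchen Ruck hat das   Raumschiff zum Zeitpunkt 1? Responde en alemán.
Wir haben den Ruck j(t) = 0. Durch Einsetzen von t = 1: j(1) = 0.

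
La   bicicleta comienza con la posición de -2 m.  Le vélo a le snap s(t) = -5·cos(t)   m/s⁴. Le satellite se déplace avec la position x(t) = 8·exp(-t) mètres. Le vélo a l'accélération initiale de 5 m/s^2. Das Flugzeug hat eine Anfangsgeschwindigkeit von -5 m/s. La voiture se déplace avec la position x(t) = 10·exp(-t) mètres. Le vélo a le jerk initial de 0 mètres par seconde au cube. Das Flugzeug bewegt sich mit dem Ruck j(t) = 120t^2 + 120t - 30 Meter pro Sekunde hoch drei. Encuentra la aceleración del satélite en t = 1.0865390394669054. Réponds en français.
Pour résoudre ceci, nous devons prendre 2 dérivées de notre équation de la position x(t) = 8·exp(-t). En dérivant la position, nous obtenons la vitesse: v(t) = -8·exp(-t). La dérivée de la vitesse donne l'accélération: a(t) = 8·exp(-t). De l'équation de l'accélération a(t) = 8·exp(-t), nous substituons t = 1.0865390394669054 pour obtenir a = 2.69905713351460.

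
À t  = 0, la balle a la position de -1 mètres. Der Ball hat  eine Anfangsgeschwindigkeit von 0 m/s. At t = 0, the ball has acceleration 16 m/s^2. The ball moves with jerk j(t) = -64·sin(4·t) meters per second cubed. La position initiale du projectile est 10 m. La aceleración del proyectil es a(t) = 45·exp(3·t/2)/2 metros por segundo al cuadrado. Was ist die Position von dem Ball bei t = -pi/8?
Wir müssen unsere Gleichung für den Ruck j(t) = -64·sin(4·t) 3-mal integrieren. Die Stammfunktion von dem Ruck ist die Beschleunigung. Mit a(0) = 16 erhalten wir a(t) = 16·cos(4·t). Mit ∫a(t)dt und Anwendung von v(0) = 0, finden wir v(t) = 4·sin(4·t). Mit ∫v(t)dt und Anwendung von x(0) = -1, finden wir x(t) = -cos(4·t). Aus der Gleichung für die Position x(t) = -cos(4·t), setzen wir t = -pi/8 ein und erhalten x = 0.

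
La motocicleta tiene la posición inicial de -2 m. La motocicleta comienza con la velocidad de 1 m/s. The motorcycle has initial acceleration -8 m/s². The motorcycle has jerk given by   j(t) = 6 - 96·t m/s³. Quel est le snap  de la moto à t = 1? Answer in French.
En partant du jerk j(t) = 6 - 96·t, nous prenons 1 dérivée. La dérivée du jerk donne le snap: s(t) = -96. De l'équation du snap s(t) = -96, nous substituons t = 1 pour obtenir s = -96.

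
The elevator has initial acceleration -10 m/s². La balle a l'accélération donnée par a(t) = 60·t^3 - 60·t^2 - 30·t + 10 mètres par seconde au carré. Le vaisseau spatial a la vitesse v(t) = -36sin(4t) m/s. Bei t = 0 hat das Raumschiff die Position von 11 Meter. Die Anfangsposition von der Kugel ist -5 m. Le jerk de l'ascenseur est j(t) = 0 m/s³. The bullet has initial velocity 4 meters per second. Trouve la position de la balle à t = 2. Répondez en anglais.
We must find the integral of our acceleration equation a(t) = 60·t^3 - 60·t^2 - 30·t + 10 2 times. The integral of acceleration, with v(0) = 4, gives velocity: v(t) = 15·t^4 - 20·t^3 - 15·t^2 + 10·t + 4. Finding the antiderivative of v(t) and using x(0) = -5: x(t) = 3·t^5 - 5·t^4 - 5·t^3 + 5·t^2 + 4·t - 5. Using x(t) = 3·t^5 - 5·t^4 - 5·t^3 + 5·t^2 + 4·t - 5 and substituting t = 2, we find x = -1.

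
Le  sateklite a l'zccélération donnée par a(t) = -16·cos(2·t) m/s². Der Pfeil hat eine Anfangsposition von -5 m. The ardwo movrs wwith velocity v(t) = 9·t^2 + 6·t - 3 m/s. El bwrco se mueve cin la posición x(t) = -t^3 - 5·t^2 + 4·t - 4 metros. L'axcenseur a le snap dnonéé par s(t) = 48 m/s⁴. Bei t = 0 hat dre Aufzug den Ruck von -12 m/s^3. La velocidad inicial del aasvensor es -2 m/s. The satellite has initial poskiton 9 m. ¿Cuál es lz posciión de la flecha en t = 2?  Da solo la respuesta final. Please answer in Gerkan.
Die Antwort ist 25.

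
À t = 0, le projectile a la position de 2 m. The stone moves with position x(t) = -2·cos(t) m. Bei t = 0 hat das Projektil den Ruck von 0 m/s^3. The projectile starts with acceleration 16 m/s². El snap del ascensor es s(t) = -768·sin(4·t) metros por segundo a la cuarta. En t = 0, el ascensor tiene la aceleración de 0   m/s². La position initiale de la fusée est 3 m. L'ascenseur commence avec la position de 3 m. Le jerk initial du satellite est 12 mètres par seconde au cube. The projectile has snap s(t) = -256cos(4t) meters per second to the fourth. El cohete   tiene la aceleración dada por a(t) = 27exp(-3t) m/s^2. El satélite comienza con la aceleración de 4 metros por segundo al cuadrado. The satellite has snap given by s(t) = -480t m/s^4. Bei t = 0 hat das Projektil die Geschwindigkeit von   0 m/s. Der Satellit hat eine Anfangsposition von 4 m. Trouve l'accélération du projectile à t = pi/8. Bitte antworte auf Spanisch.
Necesitamos integrar nuestra ecuación del snap s(t) = -256·cos(4·t) 2 veces. La antiderivada del snap, con j(0) = 0, da la sacudida: j(t) = -64·sin(4·t). La antiderivada de la sacudida, con a(0) = 16, da la aceleración: a(t) = 16·cos(4·t). De la ecuación de la aceleración a(t) = 16·cos(4·t), sustituimos t = pi/8 para obtener a = 0.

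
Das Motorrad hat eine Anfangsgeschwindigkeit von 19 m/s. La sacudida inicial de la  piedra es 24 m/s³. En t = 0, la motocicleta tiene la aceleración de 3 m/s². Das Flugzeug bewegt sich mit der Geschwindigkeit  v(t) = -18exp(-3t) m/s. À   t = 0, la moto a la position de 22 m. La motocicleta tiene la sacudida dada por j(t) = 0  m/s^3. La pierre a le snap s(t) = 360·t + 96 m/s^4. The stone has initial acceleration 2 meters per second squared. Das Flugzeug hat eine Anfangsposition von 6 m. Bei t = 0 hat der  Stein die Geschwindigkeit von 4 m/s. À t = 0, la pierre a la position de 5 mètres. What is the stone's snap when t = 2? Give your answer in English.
Using s(t) = 360·t + 96 and substituting t = 2, we find s = 816.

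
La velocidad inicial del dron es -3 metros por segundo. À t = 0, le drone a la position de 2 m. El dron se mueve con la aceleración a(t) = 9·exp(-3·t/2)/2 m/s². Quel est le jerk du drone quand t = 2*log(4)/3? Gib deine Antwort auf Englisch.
Starting from acceleration a(t) = 9·exp(-3·t/2)/2, we take 1 derivative. The derivative of acceleration gives jerk: j(t) = -27·exp(-3·t/2)/4. We have jerk j(t) = -27·exp(-3·t/2)/4. Substituting t = 2*log(4)/3: j(2*log(4)/3) = -27/16.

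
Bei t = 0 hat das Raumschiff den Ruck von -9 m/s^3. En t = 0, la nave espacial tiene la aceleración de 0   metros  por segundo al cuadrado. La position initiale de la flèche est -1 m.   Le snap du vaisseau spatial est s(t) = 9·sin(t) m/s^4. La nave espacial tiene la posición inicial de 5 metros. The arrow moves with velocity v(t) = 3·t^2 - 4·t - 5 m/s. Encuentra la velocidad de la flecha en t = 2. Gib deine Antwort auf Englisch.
From the given velocity equation v(t) = 3·t^2 - 4·t - 5, we substitute t = 2 to get v = -1.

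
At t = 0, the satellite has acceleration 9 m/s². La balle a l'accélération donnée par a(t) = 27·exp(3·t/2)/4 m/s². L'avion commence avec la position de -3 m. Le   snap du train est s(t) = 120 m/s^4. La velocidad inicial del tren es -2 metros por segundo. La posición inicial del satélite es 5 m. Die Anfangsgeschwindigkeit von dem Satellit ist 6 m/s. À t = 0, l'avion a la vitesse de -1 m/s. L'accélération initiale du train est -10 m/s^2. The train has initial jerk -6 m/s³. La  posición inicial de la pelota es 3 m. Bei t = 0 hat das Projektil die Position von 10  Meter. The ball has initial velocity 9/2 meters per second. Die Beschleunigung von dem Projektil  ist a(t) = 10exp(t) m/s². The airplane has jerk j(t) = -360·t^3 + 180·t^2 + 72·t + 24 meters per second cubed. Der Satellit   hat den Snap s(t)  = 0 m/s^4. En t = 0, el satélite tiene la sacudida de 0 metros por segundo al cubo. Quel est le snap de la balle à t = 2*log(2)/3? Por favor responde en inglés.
To solve this, we need to take 2 derivatives of our acceleration equation a(t) = 27·exp(3·t/2)/4. The derivative of acceleration gives jerk: j(t) = 81·exp(3·t/2)/8. The derivative of jerk gives snap: s(t) = 243·exp(3·t/2)/16. From the given snap equation s(t) = 243·exp(3·t/2)/16, we substitute t = 2*log(2)/3 to get s = 243/8.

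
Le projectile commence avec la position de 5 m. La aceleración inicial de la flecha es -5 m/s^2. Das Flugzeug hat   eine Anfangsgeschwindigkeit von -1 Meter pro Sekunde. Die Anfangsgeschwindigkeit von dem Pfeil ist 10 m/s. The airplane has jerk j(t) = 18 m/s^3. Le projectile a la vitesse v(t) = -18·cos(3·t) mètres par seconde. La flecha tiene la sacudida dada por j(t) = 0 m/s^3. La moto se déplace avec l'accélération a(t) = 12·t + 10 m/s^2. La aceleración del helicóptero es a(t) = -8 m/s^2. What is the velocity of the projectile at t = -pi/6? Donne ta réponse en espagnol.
Tenemos la velocidad v(t) = -18·cos(3·t). Sustituyendo t = -pi/6: v(-pi/6) = 0.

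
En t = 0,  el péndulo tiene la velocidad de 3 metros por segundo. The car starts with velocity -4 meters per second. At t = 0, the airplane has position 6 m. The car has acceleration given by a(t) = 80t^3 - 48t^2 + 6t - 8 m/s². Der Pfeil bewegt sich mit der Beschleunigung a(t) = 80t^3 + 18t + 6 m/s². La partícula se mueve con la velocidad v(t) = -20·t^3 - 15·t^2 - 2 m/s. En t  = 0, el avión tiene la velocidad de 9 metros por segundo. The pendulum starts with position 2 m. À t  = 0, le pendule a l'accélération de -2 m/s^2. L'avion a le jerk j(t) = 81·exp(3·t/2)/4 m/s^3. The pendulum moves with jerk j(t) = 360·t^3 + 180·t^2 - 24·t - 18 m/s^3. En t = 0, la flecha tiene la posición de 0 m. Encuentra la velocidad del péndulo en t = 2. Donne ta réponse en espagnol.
Para resolver esto, necesitamos tomar 2 antiderivadas de nuestra ecuación de la sacudida j(t) = 360·t^3 + 180·t^2 - 24·t - 18. La integral de la sacudida, con a(0) = -2, da la aceleración: a(t) = 90·t^4 + 60·t^3 - 12·t^2 - 18·t - 2. Tomando ∫a(t)dt y aplicando v(0) = 3, encontramos v(t) = 18·t^5 + 15·t^4 - 4·t^3 - 9·t^2 - 2·t + 3. Tenemos la velocidad v(t) = 18·t^5 + 15·t^4 - 4·t^3 - 9·t^2 - 2·t + 3. Sustituyendo t = 2: v(2) = 747.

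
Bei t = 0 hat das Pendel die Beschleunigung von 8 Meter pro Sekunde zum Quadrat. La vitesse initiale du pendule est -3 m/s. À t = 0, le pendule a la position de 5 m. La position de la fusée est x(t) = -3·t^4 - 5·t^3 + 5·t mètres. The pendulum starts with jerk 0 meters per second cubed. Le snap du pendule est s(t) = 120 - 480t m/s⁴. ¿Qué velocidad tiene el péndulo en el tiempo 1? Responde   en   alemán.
Um dies zu lösen, müssen wir 3 Stammfunktionen unserer Gleichung für den Snap s(t) = 120 - 480·t finden. Mit ∫s(t)dt und Anwendung von j(0) = 0, finden wir j(t) = 120·t·(1 - 2·t). Mit ∫j(t)dt und Anwendung von a(0) = 8, finden wir a(t) = -80·t^3 + 60·t^2 + 8. Durch Integration von der Beschleunigung und Verwendung der Anfangsbedingung v(0) = -3, erhalten wir v(t) = -20·t^4 + 20·t^3 + 8·t - 3. Aus der Gleichung für die Geschwindigkeit v(t) = -20·t^4 + 20·t^3 + 8·t - 3, setzen wir t = 1 ein und erhalten v = 5.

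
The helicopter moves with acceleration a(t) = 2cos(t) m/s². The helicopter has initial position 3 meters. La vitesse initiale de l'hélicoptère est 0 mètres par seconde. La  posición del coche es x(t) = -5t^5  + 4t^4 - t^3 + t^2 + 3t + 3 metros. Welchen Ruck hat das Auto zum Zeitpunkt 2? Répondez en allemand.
Ausgehend von der Position x(t) = -5·t^5 + 4·t^4 - t^3 + t^2 + 3·t + 3, nehmen wir 3 Ableitungen. Durch Ableiten von der Position erhalten wir die Geschwindigkeit: v(t) = -25·t^4 + 16·t^3 - 3·t^2 + 2·t + 3. Mit d/dt von v(t) finden wir a(t) = -100·t^3 + 48·t^2 - 6·t + 2. Die Ableitung von der Beschleunigung ergibt den Ruck: j(t) = -300·t^2 + 96·t - 6. Mit j(t) = -300·t^2 + 96·t - 6 und Einsetzen von t = 2, finden wir j = -1014.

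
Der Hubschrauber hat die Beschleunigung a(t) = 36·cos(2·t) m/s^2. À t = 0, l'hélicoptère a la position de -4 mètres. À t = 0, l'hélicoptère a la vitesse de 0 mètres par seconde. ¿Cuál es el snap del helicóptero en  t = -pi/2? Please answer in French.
Pour résoudre ceci, nous devons prendre 2 dérivées de notre équation de l'accélération a(t) = 36·cos(2·t). En dérivant l'accélération, nous obtenons le jerk: j(t) = -72·sin(2·t). En prenant d/dt de j(t), nous trouvons s(t) = -144·cos(2·t). En utilisant s(t) = -144·cos(2·t) et en substituant t = -pi/2, nous trouvons s = 144.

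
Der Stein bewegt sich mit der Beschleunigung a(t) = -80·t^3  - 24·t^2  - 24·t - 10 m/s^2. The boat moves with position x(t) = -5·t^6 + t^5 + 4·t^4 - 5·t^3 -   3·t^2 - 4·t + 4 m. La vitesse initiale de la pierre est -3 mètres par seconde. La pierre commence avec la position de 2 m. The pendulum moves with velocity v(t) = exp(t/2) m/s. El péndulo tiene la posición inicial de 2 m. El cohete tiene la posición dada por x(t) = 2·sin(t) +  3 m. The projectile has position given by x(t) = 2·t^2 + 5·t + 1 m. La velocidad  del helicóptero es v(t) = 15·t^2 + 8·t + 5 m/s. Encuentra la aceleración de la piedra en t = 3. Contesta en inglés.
From the given acceleration equation a(t) = -80·t^3 - 24·t^2 - 24·t - 10, we substitute t = 3 to get a = -2458.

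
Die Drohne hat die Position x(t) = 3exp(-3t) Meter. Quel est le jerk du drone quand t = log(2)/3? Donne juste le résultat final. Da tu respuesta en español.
La sacudida en t = log(2)/3 es j = -81/2.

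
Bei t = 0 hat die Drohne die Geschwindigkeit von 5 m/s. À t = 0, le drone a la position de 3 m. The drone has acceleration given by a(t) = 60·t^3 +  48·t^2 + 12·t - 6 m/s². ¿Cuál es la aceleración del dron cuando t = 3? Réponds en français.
De l'équation de l'accélération a(t) = 60·t^3 + 48·t^2 + 12·t - 6, nous substituons t = 3 pour obtenir a = 2082.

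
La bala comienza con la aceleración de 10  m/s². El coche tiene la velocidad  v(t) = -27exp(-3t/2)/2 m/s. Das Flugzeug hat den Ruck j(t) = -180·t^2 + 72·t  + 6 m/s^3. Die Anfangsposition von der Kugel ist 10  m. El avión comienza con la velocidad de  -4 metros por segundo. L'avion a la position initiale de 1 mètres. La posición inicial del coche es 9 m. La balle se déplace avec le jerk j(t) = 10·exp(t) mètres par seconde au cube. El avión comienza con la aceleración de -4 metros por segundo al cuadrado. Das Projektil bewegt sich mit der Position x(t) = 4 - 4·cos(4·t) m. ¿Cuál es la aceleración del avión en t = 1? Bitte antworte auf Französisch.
Pour résoudre ceci, nous devons prendre 1 primitive de notre équation du jerk j(t) = -180·t^2 + 72·t + 6. L'intégrale du jerk est l'accélération. En utilisant a(0) = -4, nous obtenons a(t) = -60·t^3 + 36·t^2 + 6·t - 4. De l'équation de l'accélération a(t) = -60·t^3 + 36·t^2 + 6·t - 4, nous substituons t = 1 pour obtenir a = -22.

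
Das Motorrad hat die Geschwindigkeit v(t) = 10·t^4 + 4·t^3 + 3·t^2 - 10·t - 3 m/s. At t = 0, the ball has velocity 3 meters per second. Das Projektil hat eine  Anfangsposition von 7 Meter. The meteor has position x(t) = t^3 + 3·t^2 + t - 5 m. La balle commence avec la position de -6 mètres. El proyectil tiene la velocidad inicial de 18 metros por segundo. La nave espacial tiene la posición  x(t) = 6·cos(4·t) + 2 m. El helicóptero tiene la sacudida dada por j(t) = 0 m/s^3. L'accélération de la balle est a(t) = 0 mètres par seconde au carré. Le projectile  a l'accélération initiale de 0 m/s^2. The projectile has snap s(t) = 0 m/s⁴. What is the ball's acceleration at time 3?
From the given acceleration equation a(t) = 0, we substitute t = 3 to get a = 0.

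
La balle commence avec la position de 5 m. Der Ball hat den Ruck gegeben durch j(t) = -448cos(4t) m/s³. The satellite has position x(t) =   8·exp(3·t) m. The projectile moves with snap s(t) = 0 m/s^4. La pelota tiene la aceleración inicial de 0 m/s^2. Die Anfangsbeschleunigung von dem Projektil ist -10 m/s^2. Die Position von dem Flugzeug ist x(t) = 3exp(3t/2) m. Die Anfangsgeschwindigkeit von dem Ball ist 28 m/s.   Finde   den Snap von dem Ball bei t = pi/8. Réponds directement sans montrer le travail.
Die Antwort ist 1792.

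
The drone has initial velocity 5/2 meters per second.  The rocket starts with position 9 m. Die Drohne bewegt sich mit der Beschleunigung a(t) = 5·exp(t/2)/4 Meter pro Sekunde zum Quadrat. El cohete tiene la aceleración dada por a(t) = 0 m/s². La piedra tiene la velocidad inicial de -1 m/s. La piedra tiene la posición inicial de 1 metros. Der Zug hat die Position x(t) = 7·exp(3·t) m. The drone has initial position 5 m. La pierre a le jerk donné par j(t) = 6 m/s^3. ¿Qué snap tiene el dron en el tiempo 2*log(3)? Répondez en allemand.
Wir müssen unsere Gleichung für die Beschleunigung a(t) = 5·exp(t/2)/4 2-mal ableiten. Die Ableitung von der Beschleunigung ergibt den Ruck: j(t) = 5·exp(t/2)/8. Mit d/dt von j(t) finden wir s(t) = 5·exp(t/2)/16. Wir haben den Snap s(t) = 5·exp(t/2)/16. Durch Einsetzen von t = 2*log(3): s(2*log(3)) = 15/16.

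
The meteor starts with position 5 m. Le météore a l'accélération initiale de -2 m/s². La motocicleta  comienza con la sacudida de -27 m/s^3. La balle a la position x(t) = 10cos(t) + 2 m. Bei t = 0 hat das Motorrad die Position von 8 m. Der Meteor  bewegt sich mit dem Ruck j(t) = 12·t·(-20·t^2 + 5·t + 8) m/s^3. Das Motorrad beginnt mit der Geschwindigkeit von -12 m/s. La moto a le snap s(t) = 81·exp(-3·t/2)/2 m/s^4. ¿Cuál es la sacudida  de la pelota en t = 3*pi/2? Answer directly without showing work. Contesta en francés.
Le jerk à t = 3*pi/2 est j = -10.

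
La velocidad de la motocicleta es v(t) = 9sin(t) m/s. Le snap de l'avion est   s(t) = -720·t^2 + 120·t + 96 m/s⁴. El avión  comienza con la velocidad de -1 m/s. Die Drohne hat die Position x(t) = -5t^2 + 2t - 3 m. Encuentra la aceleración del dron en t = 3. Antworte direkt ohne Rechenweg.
En t = 3, a = -10.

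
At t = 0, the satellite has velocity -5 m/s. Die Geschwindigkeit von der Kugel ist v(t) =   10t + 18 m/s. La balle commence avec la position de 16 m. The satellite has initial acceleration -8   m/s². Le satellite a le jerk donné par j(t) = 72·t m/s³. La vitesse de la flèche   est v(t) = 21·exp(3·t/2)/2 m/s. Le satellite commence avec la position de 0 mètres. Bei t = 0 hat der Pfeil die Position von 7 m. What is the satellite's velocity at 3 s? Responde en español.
Debemos encontrar la integral de nuestra ecuación de la sacudida j(t) = 72·t 2 veces. La antiderivada de la sacudida es la aceleración. Usando a(0) = -8, obtenemos a(t) = 36·t^2 - 8. La antiderivada de la aceleración es la velocidad. Usando v(0) = -5, obtenemos v(t) = 12·t^3 - 8·t - 5. De la ecuación de la velocidad v(t) = 12·t^3 - 8·t - 5, sustituimos t = 3 para obtener v = 295.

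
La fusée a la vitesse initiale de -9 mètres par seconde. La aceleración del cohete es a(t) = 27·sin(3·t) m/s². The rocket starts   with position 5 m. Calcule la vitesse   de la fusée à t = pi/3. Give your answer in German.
Wir müssen unsere Gleichung für die Beschleunigung a(t) = 27·sin(3·t) 1-mal integrieren. Die Stammfunktion von der Beschleunigung, mit v(0) = -9, ergibt die Geschwindigkeit: v(t) = -9·cos(3·t). Wir haben die Geschwindigkeit v(t) = -9·cos(3·t). Durch Einsetzen von t = pi/3: v(pi/3) = 9.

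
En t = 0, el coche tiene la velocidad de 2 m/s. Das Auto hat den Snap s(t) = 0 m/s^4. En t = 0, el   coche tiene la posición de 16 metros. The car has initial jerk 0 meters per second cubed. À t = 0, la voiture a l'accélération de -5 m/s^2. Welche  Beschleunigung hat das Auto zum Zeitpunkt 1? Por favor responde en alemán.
Ausgehend von dem Snap s(t) = 0, nehmen wir 2 Integrale. Durch Integration von dem Snap und Verwendung der Anfangsbedingung j(0) = 0, erhalten wir j(t) = 0. Mit ∫j(t)dt und Anwendung von a(0) = -5, finden wir a(t) = -5. Wir haben die Beschleunigung a(t) = -5. Durch Einsetzen von t = 1: a(1) = -5.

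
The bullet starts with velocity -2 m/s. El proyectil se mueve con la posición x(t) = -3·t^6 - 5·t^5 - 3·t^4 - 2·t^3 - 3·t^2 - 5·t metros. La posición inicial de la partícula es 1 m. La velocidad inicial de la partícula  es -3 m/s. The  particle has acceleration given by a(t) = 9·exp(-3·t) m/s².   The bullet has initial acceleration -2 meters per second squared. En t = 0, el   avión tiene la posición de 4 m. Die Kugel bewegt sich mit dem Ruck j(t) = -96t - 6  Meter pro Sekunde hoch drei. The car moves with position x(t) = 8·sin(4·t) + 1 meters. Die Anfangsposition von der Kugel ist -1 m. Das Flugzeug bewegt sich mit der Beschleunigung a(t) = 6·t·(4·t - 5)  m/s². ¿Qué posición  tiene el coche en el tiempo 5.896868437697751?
Usando x(t) = 8·sin(4·t) + 1 y sustituyendo t = 5.896868437697751, encontramos x = -6.99739325307949.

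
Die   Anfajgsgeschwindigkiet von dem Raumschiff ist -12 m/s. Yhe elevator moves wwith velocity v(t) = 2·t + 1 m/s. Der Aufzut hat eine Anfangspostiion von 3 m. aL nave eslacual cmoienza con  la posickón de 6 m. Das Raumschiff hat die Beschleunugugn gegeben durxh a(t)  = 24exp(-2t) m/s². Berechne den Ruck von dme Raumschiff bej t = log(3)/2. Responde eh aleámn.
Um dies zu lösen, müssen wir 1 Ableitung unserer Gleichung für die Beschleunigung a(t) = 24·exp(-2·t) nehmen. Die Ableitung von der Beschleunigung ergibt den Ruck: j(t) = -48·exp(-2·t). Mit j(t) = -48·exp(-2·t) und Einsetzen von t = log(3)/2, finden wir j = -16.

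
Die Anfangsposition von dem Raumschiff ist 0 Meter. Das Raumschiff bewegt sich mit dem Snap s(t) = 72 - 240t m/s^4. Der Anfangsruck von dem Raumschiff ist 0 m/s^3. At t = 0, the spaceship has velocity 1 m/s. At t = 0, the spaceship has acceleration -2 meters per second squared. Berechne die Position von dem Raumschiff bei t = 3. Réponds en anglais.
Starting from snap s(t) = 72 - 240·t, we take 4 integrals. Finding the integral of s(t) and using j(0) = 0: j(t) = 24·t·(3 - 5·t). The integral of jerk is acceleration. Using a(0) = -2, we get a(t) = -40·t^3 + 36·t^2 - 2. Finding the integral of a(t) and using v(0) = 1: v(t) = -10·t^4 + 12·t^3 - 2·t + 1. Finding the antiderivative of v(t) and using x(0) = 0: x(t) = -2·t^5 + 3·t^4 - t^2 + t. Using x(t) = -2·t^5 + 3·t^4 - t^2 + t and substituting t = 3, we find x = -249.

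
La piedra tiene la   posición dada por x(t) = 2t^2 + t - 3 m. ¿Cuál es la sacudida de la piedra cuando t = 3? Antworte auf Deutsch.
Ausgehend von der Position x(t) = 2·t^2 + t - 3, nehmen wir 3 Ableitungen. Die Ableitung von der Position ergibt die Geschwindigkeit: v(t) = 4·t + 1. Die Ableitung von der Geschwindigkeit ergibt die Beschleunigung: a(t) = 4. Mit d/dt von a(t) finden wir j(t) = 0. Mit j(t) = 0 und Einsetzen von t = 3, finden wir j = 0.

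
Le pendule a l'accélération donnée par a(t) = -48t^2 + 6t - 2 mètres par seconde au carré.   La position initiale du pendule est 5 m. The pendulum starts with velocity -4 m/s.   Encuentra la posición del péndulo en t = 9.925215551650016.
Necesitamos integrar nuestra ecuación de la aceleración a(t) = -48·t^2 + 6·t - 2 2 veces. La antiderivada de la aceleración es la velocidad. Usando v(0) = -4, obtenemos v(t) = -16·t^3 + 3·t^2 - 2·t - 4. Tomando ∫v(t)dt y aplicando x(0) = 5, encontramos x(t) = -4·t^4 + t^3 - t^2 - 4·t + 5. Usando x(t) = -4·t^4 + t^3 - t^2 - 4·t + 5 y sustituyendo t = 9.925215551650016, encontramos x = -37972.2832820433.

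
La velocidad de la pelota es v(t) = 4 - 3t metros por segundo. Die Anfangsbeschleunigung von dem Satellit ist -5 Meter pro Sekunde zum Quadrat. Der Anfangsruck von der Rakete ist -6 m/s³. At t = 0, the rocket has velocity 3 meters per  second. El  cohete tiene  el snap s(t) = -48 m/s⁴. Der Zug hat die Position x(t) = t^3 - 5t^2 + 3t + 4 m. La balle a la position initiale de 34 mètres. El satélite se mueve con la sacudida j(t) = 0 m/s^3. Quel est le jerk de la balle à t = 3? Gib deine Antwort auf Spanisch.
Partiendo de la velocidad v(t) = 4 - 3·t, tomamos 2 derivadas. La derivada de la velocidad da la aceleración: a(t) = -3. Tomando d/dt de a(t), encontramos j(t) = 0. De la ecuación de la sacudida j(t) = 0, sustituimos t = 3 para obtener j = 0.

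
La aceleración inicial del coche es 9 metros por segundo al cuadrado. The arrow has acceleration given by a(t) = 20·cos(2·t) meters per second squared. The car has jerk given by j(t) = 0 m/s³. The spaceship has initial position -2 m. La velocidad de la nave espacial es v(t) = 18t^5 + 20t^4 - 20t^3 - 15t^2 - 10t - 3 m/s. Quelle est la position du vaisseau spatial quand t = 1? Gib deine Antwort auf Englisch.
Starting from velocity v(t) = 18·t^5 + 20·t^4 - 20·t^3 - 15·t^2 - 10·t - 3, we take 1 integral. The integral of velocity, with x(0) = -2, gives position: x(t) = 3·t^6 + 4·t^5 - 5·t^4 - 5·t^3 - 5·t^2 - 3·t - 2. We have position x(t) = 3·t^6 + 4·t^5 - 5·t^4 - 5·t^3 - 5·t^2 - 3·t - 2. Substituting t = 1: x(1) = -13.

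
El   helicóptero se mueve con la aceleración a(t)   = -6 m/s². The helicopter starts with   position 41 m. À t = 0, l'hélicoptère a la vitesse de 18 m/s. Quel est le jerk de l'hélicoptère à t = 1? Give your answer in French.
En partant de l'accélération a(t) = -6, nous prenons 1 dérivée. En dérivant l'accélération, nous obtenons le jerk: j(t) = 0. De l'équation du jerk j(t) = 0, nous substituons t = 1 pour obtenir j = 0.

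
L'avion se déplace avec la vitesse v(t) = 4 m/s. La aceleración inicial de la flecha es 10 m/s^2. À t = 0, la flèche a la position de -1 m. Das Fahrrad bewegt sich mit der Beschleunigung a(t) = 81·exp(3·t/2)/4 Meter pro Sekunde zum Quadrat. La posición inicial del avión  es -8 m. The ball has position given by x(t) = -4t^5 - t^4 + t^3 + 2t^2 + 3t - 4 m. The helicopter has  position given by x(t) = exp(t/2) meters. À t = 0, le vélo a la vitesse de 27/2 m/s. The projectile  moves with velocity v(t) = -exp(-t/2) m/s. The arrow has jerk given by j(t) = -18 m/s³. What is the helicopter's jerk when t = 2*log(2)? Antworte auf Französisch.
Pour résoudre ceci, nous devons prendre 3 dérivées de notre équation de la position x(t) = exp(t/2). En prenant d/dt de x(t), nous trouvons v(t) = exp(t/2)/2. En dérivant la vitesse, nous obtenons l'accélération: a(t) = exp(t/2)/4. La dérivée de l'accélération donne le jerk: j(t) = exp(t/2)/8. En utilisant j(t) = exp(t/2)/8 et en substituant t = 2*log(2), nous trouvons j = 1/4.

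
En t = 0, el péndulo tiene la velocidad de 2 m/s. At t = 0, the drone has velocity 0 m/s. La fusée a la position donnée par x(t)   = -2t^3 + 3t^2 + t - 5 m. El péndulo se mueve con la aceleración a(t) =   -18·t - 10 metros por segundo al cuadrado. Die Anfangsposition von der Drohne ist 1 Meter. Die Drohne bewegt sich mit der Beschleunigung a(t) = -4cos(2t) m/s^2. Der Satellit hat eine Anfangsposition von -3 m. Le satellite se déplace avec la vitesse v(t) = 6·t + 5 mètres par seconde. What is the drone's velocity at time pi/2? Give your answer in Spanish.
Necesitamos integrar nuestra ecuación de la aceleración a(t) = -4·cos(2·t) 1 vez. Tomando ∫a(t)dt y aplicando v(0) = 0, encontramos v(t) = -2·sin(2·t). Tenemos la velocidad v(t) = -2·sin(2·t). Sustituyendo t = pi/2: v(pi/2) = 0.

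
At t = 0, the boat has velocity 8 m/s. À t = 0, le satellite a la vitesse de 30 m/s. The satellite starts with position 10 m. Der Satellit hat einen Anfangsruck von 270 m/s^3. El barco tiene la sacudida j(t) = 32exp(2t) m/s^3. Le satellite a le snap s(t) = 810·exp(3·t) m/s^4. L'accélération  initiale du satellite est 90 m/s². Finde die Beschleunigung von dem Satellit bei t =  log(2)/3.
Ausgehend von dem Snap s(t) = 810·exp(3·t), nehmen wir 2 Stammfunktionen. Das Integral von dem Snap, mit j(0) = 270, ergibt den Ruck: j(t) = 270·exp(3·t). Durch Integration von dem Ruck und Verwendung der Anfangsbedingung a(0) = 90, erhalten wir a(t) = 90·exp(3·t). Mit a(t) = 90·exp(3·t) und Einsetzen von t = log(2)/3, finden wir a = 180.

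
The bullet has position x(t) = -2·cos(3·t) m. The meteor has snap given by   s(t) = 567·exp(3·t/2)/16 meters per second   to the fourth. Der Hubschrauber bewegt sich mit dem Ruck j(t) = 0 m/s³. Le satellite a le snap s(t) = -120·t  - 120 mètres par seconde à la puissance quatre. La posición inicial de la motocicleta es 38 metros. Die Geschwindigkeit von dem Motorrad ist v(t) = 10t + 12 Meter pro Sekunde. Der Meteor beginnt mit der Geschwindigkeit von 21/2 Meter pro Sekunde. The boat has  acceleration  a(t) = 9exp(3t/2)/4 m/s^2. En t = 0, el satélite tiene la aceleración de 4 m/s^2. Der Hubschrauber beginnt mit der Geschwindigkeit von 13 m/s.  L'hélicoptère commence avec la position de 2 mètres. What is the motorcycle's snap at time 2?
Starting from velocity v(t) = 10·t + 12, we take 3 derivatives. Taking d/dt of v(t), we find a(t) = 10. Taking d/dt of a(t), we find j(t) = 0. Differentiating jerk, we get snap: s(t) = 0. We have snap s(t) = 0. Substituting t = 2: s(2) = 0.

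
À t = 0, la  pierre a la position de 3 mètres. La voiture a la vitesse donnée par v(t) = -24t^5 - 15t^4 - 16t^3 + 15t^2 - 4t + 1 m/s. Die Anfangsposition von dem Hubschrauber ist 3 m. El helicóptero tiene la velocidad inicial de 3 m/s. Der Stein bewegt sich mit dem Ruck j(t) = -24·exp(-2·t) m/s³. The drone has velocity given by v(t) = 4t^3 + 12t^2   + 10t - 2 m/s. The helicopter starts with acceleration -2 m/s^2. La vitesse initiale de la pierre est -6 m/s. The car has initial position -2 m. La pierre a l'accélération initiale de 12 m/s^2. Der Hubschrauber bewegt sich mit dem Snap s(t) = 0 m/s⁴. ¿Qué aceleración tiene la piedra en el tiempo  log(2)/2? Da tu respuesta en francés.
Nous devons trouver la primitive de notre équation du jerk j(t) = -24·exp(-2·t) 1 fois. En prenant ∫j(t)dt et en appliquant a(0) = 12, nous trouvons a(t) = 12·exp(-2·t). De l'équation de l'accélération a(t) = 12·exp(-2·t), nous substituons t = log(2)/2 pour obtenir a = 6.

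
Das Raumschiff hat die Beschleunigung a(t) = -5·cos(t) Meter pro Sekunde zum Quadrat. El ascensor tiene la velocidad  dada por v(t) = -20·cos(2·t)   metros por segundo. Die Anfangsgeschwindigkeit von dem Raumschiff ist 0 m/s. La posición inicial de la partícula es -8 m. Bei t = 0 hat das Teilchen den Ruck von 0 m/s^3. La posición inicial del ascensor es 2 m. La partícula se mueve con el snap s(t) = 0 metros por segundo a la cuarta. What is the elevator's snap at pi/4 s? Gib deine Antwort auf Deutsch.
Wir müssen unsere Gleichung für die Geschwindigkeit v(t) = -20·cos(2·t) 3-mal ableiten. Die Ableitung von der Geschwindigkeit ergibt die Beschleunigung: a(t) = 40·sin(2·t). Mit d/dt von a(t) finden wir j(t) = 80·cos(2·t). Durch Ableiten von dem Ruck erhalten wir den Snap: s(t) = -160·sin(2·t). Mit s(t) = -160·sin(2·t) und Einsetzen von t = pi/4, finden wir s = -160.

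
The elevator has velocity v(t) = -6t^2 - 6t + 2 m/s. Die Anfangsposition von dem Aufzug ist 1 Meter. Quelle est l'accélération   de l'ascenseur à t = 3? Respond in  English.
We must differentiate our velocity equation v(t) = -6·t^2 - 6·t + 2 1 time. Taking d/dt of v(t), we find a(t) = -12·t - 6. We have acceleration a(t) = -12·t - 6. Substituting t = 3: a(3) = -42.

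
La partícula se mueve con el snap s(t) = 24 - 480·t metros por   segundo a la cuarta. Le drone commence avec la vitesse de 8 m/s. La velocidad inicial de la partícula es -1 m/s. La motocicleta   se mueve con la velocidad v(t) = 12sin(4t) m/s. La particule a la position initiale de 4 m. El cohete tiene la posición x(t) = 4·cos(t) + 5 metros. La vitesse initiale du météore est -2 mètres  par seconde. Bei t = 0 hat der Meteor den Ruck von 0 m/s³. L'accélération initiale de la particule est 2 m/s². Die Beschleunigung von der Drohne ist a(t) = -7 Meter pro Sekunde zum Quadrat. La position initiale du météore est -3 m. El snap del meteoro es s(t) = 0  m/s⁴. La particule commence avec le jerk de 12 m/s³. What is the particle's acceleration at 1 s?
We need to integrate our snap equation s(t) = 24 - 480·t 2 times. Integrating snap and using the initial condition j(0) = 12, we get j(t) = -240·t^2 + 24·t + 12. The integral of jerk is acceleration. Using a(0) = 2, we get a(t) = -80·t^3 + 12·t^2 + 12·t + 2. Using a(t) = -80·t^3 + 12·t^2 + 12·t + 2 and substituting t = 1, we find a = -54.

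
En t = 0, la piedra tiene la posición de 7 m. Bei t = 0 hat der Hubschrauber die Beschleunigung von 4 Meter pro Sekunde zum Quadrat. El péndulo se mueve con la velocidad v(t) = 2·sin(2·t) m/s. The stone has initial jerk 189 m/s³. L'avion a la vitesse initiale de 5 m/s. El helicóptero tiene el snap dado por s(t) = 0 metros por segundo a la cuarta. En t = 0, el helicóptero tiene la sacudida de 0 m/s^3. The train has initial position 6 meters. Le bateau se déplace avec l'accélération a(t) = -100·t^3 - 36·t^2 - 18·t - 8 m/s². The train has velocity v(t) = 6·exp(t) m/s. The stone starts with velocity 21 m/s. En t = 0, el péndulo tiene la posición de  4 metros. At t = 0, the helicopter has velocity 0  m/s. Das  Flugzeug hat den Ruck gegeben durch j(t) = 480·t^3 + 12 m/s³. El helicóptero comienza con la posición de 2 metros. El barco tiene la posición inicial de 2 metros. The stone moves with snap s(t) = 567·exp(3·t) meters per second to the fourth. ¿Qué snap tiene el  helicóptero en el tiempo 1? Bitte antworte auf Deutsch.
Mit s(t) = 0 und Einsetzen von t = 1, finden wir s = 0.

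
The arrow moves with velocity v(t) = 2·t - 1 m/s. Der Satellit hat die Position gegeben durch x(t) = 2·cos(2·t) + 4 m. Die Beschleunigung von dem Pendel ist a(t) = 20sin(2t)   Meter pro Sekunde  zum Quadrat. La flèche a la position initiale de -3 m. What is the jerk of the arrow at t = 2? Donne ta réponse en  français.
En partant de la vitesse v(t) = 2·t - 1, nous prenons 2 dérivées. En dérivant la vitesse, nous obtenons l'accélération: a(t) = 2. La dérivée de l'accélération donne le jerk: j(t) = 0. En utilisant j(t) = 0 et en substituant t = 2, nous trouvons j = 0.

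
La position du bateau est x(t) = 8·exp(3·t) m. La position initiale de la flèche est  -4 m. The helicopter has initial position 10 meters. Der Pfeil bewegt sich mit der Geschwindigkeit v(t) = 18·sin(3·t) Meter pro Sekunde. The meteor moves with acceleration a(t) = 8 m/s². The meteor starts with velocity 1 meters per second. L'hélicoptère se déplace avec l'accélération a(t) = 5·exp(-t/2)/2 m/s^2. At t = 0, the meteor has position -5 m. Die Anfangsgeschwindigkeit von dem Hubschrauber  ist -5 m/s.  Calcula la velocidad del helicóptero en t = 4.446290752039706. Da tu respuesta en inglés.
To find the answer, we compute 1 antiderivative of a(t) = 5·exp(-t/2)/2. Taking ∫a(t)dt and applying v(0) = -5, we find v(t) = -5·exp(-t/2). We have velocity v(t) = -5·exp(-t/2). Substituting t = 4.446290752039706: v(4.446290752039706) = -0.541340145159132.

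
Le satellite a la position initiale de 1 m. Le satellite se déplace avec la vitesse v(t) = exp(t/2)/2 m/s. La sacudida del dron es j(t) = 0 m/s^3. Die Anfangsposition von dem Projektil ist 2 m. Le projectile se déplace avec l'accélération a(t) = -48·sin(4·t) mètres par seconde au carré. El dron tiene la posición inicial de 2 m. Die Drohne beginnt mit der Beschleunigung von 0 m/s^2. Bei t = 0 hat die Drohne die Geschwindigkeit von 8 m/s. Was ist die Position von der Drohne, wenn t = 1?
Ausgehend von dem Ruck j(t) = 0, nehmen wir 3 Integrale. Durch Integration von dem Ruck und Verwendung der Anfangsbedingung a(0) = 0, erhalten wir a(t) = 0. Das Integral von der Beschleunigung ist die Geschwindigkeit. Mit v(0) = 8 erhalten wir v(t) = 8. Die Stammfunktion von der Geschwindigkeit, mit x(0) = 2, ergibt die Position: x(t) = 8·t + 2. Aus der Gleichung für die Position x(t) = 8·t + 2, setzen wir t = 1 ein und erhalten x = 10.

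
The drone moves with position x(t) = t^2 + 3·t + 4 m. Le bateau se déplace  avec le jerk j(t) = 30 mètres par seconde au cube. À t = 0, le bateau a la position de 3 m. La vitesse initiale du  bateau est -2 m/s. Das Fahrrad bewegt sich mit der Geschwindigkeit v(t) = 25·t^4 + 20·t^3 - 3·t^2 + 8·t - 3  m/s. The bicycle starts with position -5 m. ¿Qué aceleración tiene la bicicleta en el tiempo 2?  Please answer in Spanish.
Debemos derivar nuestra ecuación de la velocidad v(t) = 25·t^4 + 20·t^3 - 3·t^2 + 8·t - 3 1 vez. Derivando la velocidad, obtenemos la aceleración: a(t) = 100·t^3 + 60·t^2 - 6·t + 8. De la ecuación de la aceleración a(t) = 100·t^3 + 60·t^2 - 6·t + 8, sustituimos t = 2 para obtener a = 1036.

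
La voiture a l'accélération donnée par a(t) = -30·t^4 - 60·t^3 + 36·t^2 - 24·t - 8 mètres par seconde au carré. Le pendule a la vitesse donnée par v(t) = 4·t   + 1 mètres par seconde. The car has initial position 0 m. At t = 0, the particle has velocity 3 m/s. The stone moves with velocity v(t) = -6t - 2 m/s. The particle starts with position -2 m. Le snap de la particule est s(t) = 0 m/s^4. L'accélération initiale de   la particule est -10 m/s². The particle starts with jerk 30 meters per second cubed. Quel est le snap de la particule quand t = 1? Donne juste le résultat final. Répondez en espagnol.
s(1) = 0.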